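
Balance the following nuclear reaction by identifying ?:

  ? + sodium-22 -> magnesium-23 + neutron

Conserve mass number: A + 22 = 23 + 1, so A = 2.
Conserve atomic number: Z + 11 = 12 + 0, so Z = 1.
A = 2 and Z = 1 is hydrogen-2 — a deuteron.

deuteron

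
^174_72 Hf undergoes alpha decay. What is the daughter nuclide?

Alpha decay: mass number changes by -4, atomic number by -2.
A: 174 − 4 = 170; Z: 72 − 2 = 70.
Z = 70 is ytterbium, so the daughter is ^170_70 Yb.

Yb-170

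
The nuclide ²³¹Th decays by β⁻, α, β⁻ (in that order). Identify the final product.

Start: (A, Z) = (231, 90).
After β⁻: (231, 91).
After α: (227, 89).
After β⁻: (227, 90).
Z = 90 is thorium.

Th-227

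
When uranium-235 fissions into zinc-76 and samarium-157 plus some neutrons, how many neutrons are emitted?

Conserve mass number: 235 = 76 + 157 + k, so k = 235 − 233 = 2.
Check atomic number: 92 = 30 + 62 + 0 = 92. ✓

2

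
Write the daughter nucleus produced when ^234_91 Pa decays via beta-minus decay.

U-234

Beta-minus decay: mass number changes by +0, atomic number by +1.
A: 234 = 234; Z: 91 + 1 = 92.
Z = 92 is uranium, so the daughter is ^234_92 U.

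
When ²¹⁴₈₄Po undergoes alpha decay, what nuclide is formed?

Alpha decay: mass number changes by -4, atomic number by -2.
A: 214 − 4 = 210; Z: 84 − 2 = 82.
Z = 82 is lead, so the daughter is ²¹⁰₈₂Pb.

Pb-210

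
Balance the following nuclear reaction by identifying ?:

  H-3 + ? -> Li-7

Conserve mass number: 3 + A = 7, so A = 4.
Conserve atomic number: 1 + Z = 3, so Z = 2.
A = 4 and Z = 2 is He-4 — an alpha particle.

alpha particle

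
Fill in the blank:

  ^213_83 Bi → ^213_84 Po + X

beta-minus particle

Conserve mass number: 213 = 213 + A, so A = 0.
Conserve atomic number: 83 = 84 + Z, so Z = -1.
A = 0 and Z = -1 is ^0_-1 e — a beta-minus particle.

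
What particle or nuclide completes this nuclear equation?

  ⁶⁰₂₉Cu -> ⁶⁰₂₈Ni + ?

Conserve mass number: 60 = 60 + A, so A = 0.
Conserve atomic number: 29 = 28 + Z, so Z = 1.
A = 0 and Z = 1 is ⁰₁e — a positron.

positron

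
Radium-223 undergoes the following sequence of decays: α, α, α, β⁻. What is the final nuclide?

Bi-211

Start: (A, Z) = (223, 88).
After α: (219, 86).
After α: (215, 84).
After α: (211, 82).
After β⁻: (211, 83).
Z = 83 is bismuth.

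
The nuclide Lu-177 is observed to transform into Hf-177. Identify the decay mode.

beta-minus decay

ΔA = 177 − 177 = 0; ΔZ = 72 − 71 = +1.
A is unchanged and Z rises by 1 — a neutron has become a proton (β⁻ decay).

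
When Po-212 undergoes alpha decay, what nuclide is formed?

Alpha decay: mass number changes by -4, atomic number by -2.
A: 212 − 4 = 208; Z: 84 − 2 = 82.
Z = 82 is lead, so the daughter is Pb-208.

Pb-208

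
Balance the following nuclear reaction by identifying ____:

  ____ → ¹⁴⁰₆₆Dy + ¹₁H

Ho-141

Conserve mass number: A = 140 + 1, so A = 141.
Conserve atomic number: Z = 66 + 1, so Z = 67.
Z = 67 is holmium, so the species is ¹⁴¹₆₇Ho.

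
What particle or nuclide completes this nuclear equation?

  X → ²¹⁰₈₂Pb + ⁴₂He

Conserve mass number: A = 210 + 4, so A = 214.
Conserve atomic number: Z = 82 + 2, so Z = 84.
Z = 84 is polonium, so the species is ²¹⁴₈₄Po.

Po-214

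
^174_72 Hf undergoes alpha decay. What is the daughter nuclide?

Yb-170

Alpha decay: mass number changes by -4, atomic number by -2.
A: 174 − 4 = 170; Z: 72 − 2 = 70.
Z = 70 is ytterbium, so the daughter is ^170_70 Yb.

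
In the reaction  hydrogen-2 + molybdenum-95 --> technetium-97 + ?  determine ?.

Conserve mass number: 2 + 95 = 97 + A, so A = 0.
Conserve atomic number: 1 + 42 = 43 + Z, so Z = 0.
A = 0 and Z = 0 is γ — a gamma ray.

gamma ray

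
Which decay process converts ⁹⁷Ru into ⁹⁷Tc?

ΔA = 97 − 97 = 0; ΔZ = 43 − 44 = -1.
A is unchanged and Z drops by 1 — a proton has become a neutron (β⁺ emission or electron capture).

beta-plus decay or electron capture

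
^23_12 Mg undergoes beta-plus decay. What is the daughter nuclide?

Na-23

Beta-plus decay: mass number changes by +0, atomic number by -1.
A: 23 = 23; Z: 12 − 1 = 11.
Z = 11 is sodium, so the daughter is ^23_11 Na.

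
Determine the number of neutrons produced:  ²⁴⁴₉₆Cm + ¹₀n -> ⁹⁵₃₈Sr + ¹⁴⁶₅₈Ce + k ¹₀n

4

Conserve mass number: 245 = 95 + 146 + k, so k = 245 − 241 = 4.
Check atomic number: 96 = 38 + 58 + 0 = 96. ✓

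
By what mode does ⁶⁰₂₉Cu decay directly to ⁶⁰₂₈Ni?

beta-plus decay or electron capture

ΔA = 60 − 60 = 0; ΔZ = 28 − 29 = -1.
A is unchanged and Z drops by 1 — a proton has become a neutron (β⁺ emission or electron capture).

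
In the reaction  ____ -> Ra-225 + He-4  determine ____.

Th-229

Conserve mass number: A = 225 + 4, so A = 229.
Conserve atomic number: Z = 88 + 2, so Z = 90.
Z = 90 is thorium, so the species is Th-229.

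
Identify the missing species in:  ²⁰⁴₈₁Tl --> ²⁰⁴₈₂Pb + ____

Conserve mass number: 204 = 204 + A, so A = 0.
Conserve atomic number: 81 = 82 + Z, so Z = -1.
A = 0 and Z = -1 is ⁰₋₁e — a beta-minus particle.

beta-minus particle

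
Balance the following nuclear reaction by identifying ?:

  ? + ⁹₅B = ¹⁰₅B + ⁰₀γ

Conserve mass number: A + 9 = 10 + 0, so A = 1.
Conserve atomic number: Z + 5 = 5 + 0, so Z = 0.
A = 1 and Z = 0 is ¹₀n — a neutron.

neutron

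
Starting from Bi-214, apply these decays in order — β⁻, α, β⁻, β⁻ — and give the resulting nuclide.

Po-210

Start: (A, Z) = (214, 83).
After β⁻: (214, 84).
After α: (210, 82).
After β⁻: (210, 83).
After β⁻: (210, 84).
Z = 84 is polonium.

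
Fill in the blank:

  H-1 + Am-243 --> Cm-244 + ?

Conserve mass number: 1 + 243 = 244 + A, so A = 0.
Conserve atomic number: 1 + 95 = 96 + Z, so Z = 0.
A = 0 and Z = 0 is γ — a gamma ray.

gamma ray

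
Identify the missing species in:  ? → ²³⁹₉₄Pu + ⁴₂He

Conserve mass number: A = 239 + 4, so A = 243.
Conserve atomic number: Z = 94 + 2, so Z = 96.
Z = 96 is curium, so the species is ²⁴³₉₆Cm.

Cm-243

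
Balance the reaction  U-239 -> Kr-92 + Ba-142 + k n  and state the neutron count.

5

Conserve mass number: 239 = 92 + 142 + k, so k = 239 − 234 = 5.
Check atomic number: 92 = 36 + 56 + 0 = 92. ✓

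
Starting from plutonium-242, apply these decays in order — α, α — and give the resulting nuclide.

Th-234

Start: (A, Z) = (242, 94).
After α: (238, 92).
After α: (234, 90).
Z = 90 is thorium.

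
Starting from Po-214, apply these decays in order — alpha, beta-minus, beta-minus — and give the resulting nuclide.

Start: (A, Z) = (214, 84).
After α: (210, 82).
After β⁻: (210, 83).
After β⁻: (210, 84).
Z = 84 is polonium.

Po-210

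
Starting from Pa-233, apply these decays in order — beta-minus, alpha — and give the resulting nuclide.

Start: (A, Z) = (233, 91).
After β⁻: (233, 92).
After α: (229, 90).
Z = 90 is thorium.

Th-229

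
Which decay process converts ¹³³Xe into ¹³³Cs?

beta-minus decay

ΔA = 133 − 133 = 0; ΔZ = 55 − 54 = +1.
A is unchanged and Z rises by 1 — a neutron has become a proton (β⁻ decay).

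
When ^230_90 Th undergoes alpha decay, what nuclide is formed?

Alpha decay: mass number changes by -4, atomic number by -2.
A: 230 − 4 = 226; Z: 90 − 2 = 88.
Z = 88 is radium, so the daughter is ^226_88 Ra.

Ra-226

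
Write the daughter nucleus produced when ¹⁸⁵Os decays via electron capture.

Re-185

Electron capture: mass number changes by +0, atomic number by -1.
A: 185 = 185; Z: 76 − 1 = 75.
Z = 75 is rhenium, so the daughter is ¹⁸⁵Re.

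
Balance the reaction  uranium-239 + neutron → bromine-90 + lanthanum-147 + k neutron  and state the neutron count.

Conserve mass number: 240 = 90 + 147 + k, so k = 240 − 237 = 3.
Check atomic number: 92 = 35 + 57 + 0 = 92. ✓

3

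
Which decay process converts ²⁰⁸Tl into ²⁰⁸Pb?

beta-minus decay

ΔA = 208 − 208 = 0; ΔZ = 82 − 81 = +1.
A is unchanged and Z rises by 1 — a neutron has become a proton (β⁻ decay).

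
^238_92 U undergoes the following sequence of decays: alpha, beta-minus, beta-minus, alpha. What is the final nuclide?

Th-230

Start: (A, Z) = (238, 92).
After α: (234, 90).
After β⁻: (234, 91).
After β⁻: (234, 92).
After α: (230, 90).
Z = 90 is thorium.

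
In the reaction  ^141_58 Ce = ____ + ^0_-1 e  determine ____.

Conserve mass number: 141 = A + 0, so A = 141.
Conserve atomic number: 58 = Z − 1, so Z = 59.
Z = 59 is praseodymium, so the species is ^141_59 Pr.

Pr-141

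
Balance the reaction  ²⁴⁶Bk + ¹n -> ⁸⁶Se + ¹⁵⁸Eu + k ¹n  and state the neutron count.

3

Conserve mass number: 247 = 86 + 158 + k, so k = 247 − 244 = 3.
Check atomic number: 97 = 34 + 63 + 0 = 97. ✓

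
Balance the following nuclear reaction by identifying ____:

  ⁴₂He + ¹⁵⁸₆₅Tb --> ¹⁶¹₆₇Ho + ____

Conserve mass number: 4 + 158 = 161 + A, so A = 1.
Conserve atomic number: 2 + 65 = 67 + Z, so Z = 0.
A = 1 and Z = 0 is ¹₀n — a neutron.

neutron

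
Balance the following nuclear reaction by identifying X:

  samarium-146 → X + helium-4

Conserve mass number: 146 = A + 4, so A = 142.
Conserve atomic number: 62 = Z + 2, so Z = 60.
Z = 60 is neodymium, so the species is neodymium-142.

Nd-142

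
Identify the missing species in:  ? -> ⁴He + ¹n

Conserve mass number: A = 4 + 1, so A = 5.
Conserve atomic number: Z = 2 + 0, so Z = 2.
Z = 2 is helium, so the species is ⁵He.

He-5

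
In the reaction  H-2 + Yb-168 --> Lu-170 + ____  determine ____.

gamma ray

Conserve mass number: 2 + 168 = 170 + A, so A = 0.
Conserve atomic number: 1 + 70 = 71 + Z, so Z = 0.
A = 0 and Z = 0 is γ — a gamma ray.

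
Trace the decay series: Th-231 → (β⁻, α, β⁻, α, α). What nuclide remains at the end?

Start: (A, Z) = (231, 90).
After β⁻: (231, 91).
After α: (227, 89).
After β⁻: (227, 90).
After α: (223, 88).
After α: (219, 86).
Z = 86 is radon.

Rn-219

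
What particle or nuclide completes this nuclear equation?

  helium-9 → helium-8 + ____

neutron

Conserve mass number: 9 = 8 + A, so A = 1.
Conserve atomic number: 2 = 2 + Z, so Z = 0.
A = 1 and Z = 0 is neutron — a neutron.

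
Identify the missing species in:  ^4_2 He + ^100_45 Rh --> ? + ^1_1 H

Pd-103

Conserve mass number: 4 + 100 = A + 1, so A = 103.
Conserve atomic number: 2 + 45 = Z + 1, so Z = 46.
Z = 46 is palladium, so the species is ^103_46 Pd.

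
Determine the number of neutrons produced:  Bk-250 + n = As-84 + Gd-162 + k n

5

Conserve mass number: 251 = 84 + 162 + k, so k = 251 − 246 = 5.
Check atomic number: 97 = 33 + 64 + 0 = 97. ✓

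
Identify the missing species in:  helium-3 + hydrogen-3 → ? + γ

Conserve mass number: 3 + 3 = A + 0, so A = 6.
Conserve atomic number: 2 + 1 = Z + 0, so Z = 3.
Z = 3 is lithium, so the species is lithium-6.

Li-6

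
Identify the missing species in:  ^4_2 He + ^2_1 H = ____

Li-6

Conserve mass number: 4 + 2 = A, so A = 6.
Conserve atomic number: 2 + 1 = Z, so Z = 3.
Z = 3 is lithium, so the species is ^6_3 Li.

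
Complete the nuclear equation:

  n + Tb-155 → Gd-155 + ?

proton

Conserve mass number: 1 + 155 = 155 + A, so A = 1.
Conserve atomic number: 0 + 65 = 64 + Z, so Z = 1.
A = 1 and Z = 1 is H-1 — a proton.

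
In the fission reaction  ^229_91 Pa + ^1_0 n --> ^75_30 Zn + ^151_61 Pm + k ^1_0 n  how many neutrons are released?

4

Conserve mass number: 230 = 75 + 151 + k, so k = 230 − 226 = 4.
Check atomic number: 91 = 30 + 61 + 0 = 91. ✓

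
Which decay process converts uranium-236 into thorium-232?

ΔA = 232 − 236 = -4; ΔZ = 90 − 92 = -2.
A drops by 4 and Z drops by 2 — the signature of alpha emission.

alpha decay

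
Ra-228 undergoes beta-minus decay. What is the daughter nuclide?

Beta-minus decay: mass number changes by +0, atomic number by +1.
A: 228 = 228; Z: 88 + 1 = 89.
Z = 89 is actinium, so the daughter is Ac-228.

Ac-228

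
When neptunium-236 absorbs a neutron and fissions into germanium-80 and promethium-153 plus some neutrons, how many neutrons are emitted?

Conserve mass number: 237 = 80 + 153 + k, so k = 237 − 233 = 4.
Check atomic number: 93 = 32 + 61 + 0 = 93. ✓

4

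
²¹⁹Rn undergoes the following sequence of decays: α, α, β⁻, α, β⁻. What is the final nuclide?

Start: (A, Z) = (219, 86).
After α: (215, 84).
After α: (211, 82).
After β⁻: (211, 83).
After α: (207, 81).
After β⁻: (207, 82).
Z = 82 is lead.

Pb-207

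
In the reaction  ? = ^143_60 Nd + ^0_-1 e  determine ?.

Conserve mass number: A = 143 + 0, so A = 143.
Conserve atomic number: Z = 60 − 1, so Z = 59.
Z = 59 is praseodymium, so the species is ^143_59 Pr.

Pr-143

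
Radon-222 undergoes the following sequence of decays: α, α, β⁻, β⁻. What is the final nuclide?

Po-214

Start: (A, Z) = (222, 86).
After α: (218, 84).
After α: (214, 82).
After β⁻: (214, 83).
After β⁻: (214, 84).
Z = 84 is polonium.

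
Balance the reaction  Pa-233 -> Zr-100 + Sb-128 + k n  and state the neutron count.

Conserve mass number: 233 = 100 + 128 + k, so k = 233 − 228 = 5.
Check atomic number: 91 = 40 + 51 + 0 = 91. ✓

5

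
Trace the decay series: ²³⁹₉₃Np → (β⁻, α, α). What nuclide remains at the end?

Th-231

Start: (A, Z) = (239, 93).
After β⁻: (239, 94).
After α: (235, 92).
After α: (231, 90).
Z = 90 is thorium.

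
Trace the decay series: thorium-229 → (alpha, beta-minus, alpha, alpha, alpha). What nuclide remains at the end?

Bi-213

Start: (A, Z) = (229, 90).
After α: (225, 88).
After β⁻: (225, 89).
After α: (221, 87).
After α: (217, 85).
After α: (213, 83).
Z = 83 is bismuth.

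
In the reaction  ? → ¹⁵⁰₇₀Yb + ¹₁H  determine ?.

Conserve mass number: A = 150 + 1, so A = 151.
Conserve atomic number: Z = 70 + 1, so Z = 71.
Z = 71 is lutetium, so the species is ¹⁵¹₇₁Lu.

Lu-151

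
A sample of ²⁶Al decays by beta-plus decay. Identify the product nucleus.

Beta-plus decay: mass number changes by +0, atomic number by -1.
A: 26 = 26; Z: 13 − 1 = 12.
Z = 12 is magnesium, so the daughter is ²⁶Mg.

Mg-26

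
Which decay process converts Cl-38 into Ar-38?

beta-minus decay

ΔA = 38 − 38 = 0; ΔZ = 18 − 17 = +1.
A is unchanged and Z rises by 1 — a neutron has become a proton (β⁻ decay).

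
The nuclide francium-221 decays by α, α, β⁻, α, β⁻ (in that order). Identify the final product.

Bi-209

Start: (A, Z) = (221, 87).
After α: (217, 85).
After α: (213, 83).
After β⁻: (213, 84).
After α: (209, 82).
After β⁻: (209, 83).
Z = 83 is bismuth.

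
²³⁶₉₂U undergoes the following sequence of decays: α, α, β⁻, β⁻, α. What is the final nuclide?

Ra-224

Start: (A, Z) = (236, 92).
After α: (232, 90).
After α: (228, 88).
After β⁻: (228, 89).
After β⁻: (228, 90).
After α: (224, 88).
Z = 88 is radium.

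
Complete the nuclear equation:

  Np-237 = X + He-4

Pa-233

Conserve mass number: 237 = A + 4, so A = 233.
Conserve atomic number: 93 = Z + 2, so Z = 91.
Z = 91 is protactinium, so the species is Pa-233.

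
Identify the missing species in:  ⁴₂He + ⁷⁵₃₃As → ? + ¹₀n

Br-78

Conserve mass number: 4 + 75 = A + 1, so A = 78.
Conserve atomic number: 2 + 33 = Z + 0, so Z = 35.
Z = 35 is bromine, so the species is ⁷⁸₃₅Br.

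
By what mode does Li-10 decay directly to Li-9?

neutron emission

ΔA = 9 − 10 = -1; ΔZ = 3 − 3 = +0.
A drops by 1 with Z unchanged — a neutron was emitted.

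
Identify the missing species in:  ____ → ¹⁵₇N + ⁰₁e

Conserve mass number: A = 15 + 0, so A = 15.
Conserve atomic number: Z = 7 + 1, so Z = 8.
Z = 8 is oxygen, so the species is ¹⁵₈O.

O-15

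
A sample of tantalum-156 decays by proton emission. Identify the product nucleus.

Proton emission: mass number changes by -1, atomic number by -1.
A: 156 − 1 = 155; Z: 73 − 1 = 72.
Z = 72 is hafnium, so the daughter is hafnium-155.

Hf-155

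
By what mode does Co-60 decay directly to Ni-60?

ΔA = 60 − 60 = 0; ΔZ = 28 − 27 = +1.
A is unchanged and Z rises by 1 — a neutron has become a proton (β⁻ decay).

beta-minus decay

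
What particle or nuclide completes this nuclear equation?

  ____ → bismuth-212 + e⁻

Conserve mass number: A = 212 + 0, so A = 212.
Conserve atomic number: Z = 83 − 1, so Z = 82.
Z = 82 is lead, so the species is lead-212.

Pb-212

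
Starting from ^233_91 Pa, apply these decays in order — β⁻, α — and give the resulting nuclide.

Start: (A, Z) = (233, 91).
After β⁻: (233, 92).
After α: (229, 90).
Z = 90 is thorium.

Th-229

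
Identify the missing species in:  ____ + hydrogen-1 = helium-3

Conserve mass number: A + 1 = 3, so A = 2.
Conserve atomic number: Z + 1 = 2, so Z = 1.
A = 2 and Z = 1 is hydrogen-2 — a deuteron.

deuteron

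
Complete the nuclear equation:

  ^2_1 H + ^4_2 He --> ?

Conserve mass number: 2 + 4 = A, so A = 6.
Conserve atomic number: 1 + 2 = Z, so Z = 3.
Z = 3 is lithium, so the species is ^6_3 Li.

Li-6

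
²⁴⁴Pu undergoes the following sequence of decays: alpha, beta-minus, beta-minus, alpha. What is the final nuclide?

Start: (A, Z) = (244, 94).
After α: (240, 92).
After β⁻: (240, 93).
After β⁻: (240, 94).
After α: (236, 92).
Z = 92 is uranium.

U-236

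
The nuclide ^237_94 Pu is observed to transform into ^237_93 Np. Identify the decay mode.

beta-plus decay or electron capture

ΔA = 237 − 237 = 0; ΔZ = 93 − 94 = -1.
A is unchanged and Z drops by 1 — a proton has become a neutron (β⁺ emission or electron capture).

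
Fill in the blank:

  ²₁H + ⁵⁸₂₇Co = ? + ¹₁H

Conserve mass number: 2 + 58 = A + 1, so A = 59.
Conserve atomic number: 1 + 27 = Z + 1, so Z = 27.
Z = 27 is cobalt, so the species is ⁵⁹₂₇Co.

Co-59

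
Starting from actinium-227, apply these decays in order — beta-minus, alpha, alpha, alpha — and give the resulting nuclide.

Start: (A, Z) = (227, 89).
After β⁻: (227, 90).
After α: (223, 88).
After α: (219, 86).
After α: (215, 84).
Z = 84 is polonium.

Po-215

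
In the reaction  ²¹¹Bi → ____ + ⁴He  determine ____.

Tl-207

Conserve mass number: 211 = A + 4, so A = 207.
Conserve atomic number: 83 = Z + 2, so Z = 81.
Z = 81 is thallium, so the species is ²⁰⁷Tl.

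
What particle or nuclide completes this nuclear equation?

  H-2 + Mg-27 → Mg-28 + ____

Conserve mass number: 2 + 27 = 28 + A, so A = 1.
Conserve atomic number: 1 + 12 = 12 + Z, so Z = 1.
A = 1 and Z = 1 is H-1 — a proton.

proton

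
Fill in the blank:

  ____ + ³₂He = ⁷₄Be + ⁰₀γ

Conserve mass number: A + 3 = 7 + 0, so A = 4.
Conserve atomic number: Z + 2 = 4 + 0, so Z = 2.
A = 4 and Z = 2 is ⁴₂He — an alpha particle.

alpha particle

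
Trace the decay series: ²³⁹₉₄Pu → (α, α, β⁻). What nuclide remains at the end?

Start: (A, Z) = (239, 94).
After α: (235, 92).
After α: (231, 90).
After β⁻: (231, 91).
Z = 91 is protactinium.

Pa-231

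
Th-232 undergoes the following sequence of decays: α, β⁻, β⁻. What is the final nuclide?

Th-228

Start: (A, Z) = (232, 90).
After α: (228, 88).
After β⁻: (228, 89).
After β⁻: (228, 90).
Z = 90 is thorium.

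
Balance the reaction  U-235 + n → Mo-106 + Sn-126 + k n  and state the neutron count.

Conserve mass number: 236 = 106 + 126 + k, so k = 236 − 232 = 4.
Check atomic number: 92 = 42 + 50 + 0 = 92. ✓

4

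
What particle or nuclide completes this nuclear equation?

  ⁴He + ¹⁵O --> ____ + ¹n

Conserve mass number: 4 + 15 = A + 1, so A = 18.
Conserve atomic number: 2 + 8 = Z + 0, so Z = 10.
Z = 10 is neon, so the species is ¹⁸Ne.

Ne-18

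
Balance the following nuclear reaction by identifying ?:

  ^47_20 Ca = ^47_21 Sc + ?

Conserve mass number: 47 = 47 + A, so A = 0.
Conserve atomic number: 20 = 21 + Z, so Z = -1.
A = 0 and Z = -1 is ^0_-1 e — a beta-minus particle.

beta-minus particle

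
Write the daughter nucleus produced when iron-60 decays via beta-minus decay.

Beta-minus decay: mass number changes by +0, atomic number by +1.
A: 60 = 60; Z: 26 + 1 = 27.
Z = 27 is cobalt, so the daughter is cobalt-60.

Co-60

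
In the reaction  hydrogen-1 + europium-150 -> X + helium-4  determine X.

Conserve mass number: 1 + 150 = A + 4, so A = 147.
Conserve atomic number: 1 + 63 = Z + 2, so Z = 62.
Z = 62 is samarium, so the species is samarium-147.

Sm-147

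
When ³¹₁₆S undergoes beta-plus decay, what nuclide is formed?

P-31

Beta-plus decay: mass number changes by +0, atomic number by -1.
A: 31 = 31; Z: 16 − 1 = 15.
Z = 15 is phosphorus, so the daughter is ³¹₁₅P.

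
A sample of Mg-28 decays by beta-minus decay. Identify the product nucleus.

Al-28

Beta-minus decay: mass number changes by +0, atomic number by +1.
A: 28 = 28; Z: 12 + 1 = 13.
Z = 13 is aluminium, so the daughter is Al-28.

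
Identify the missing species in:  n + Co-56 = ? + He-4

Mn-53

Conserve mass number: 1 + 56 = A + 4, so A = 53.
Conserve atomic number: 0 + 27 = Z + 2, so Z = 25.
Z = 25 is manganese, so the species is Mn-53.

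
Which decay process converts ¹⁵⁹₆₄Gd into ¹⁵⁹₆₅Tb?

beta-minus decay

ΔA = 159 − 159 = 0; ΔZ = 65 − 64 = +1.
A is unchanged and Z rises by 1 — a neutron has become a proton (β⁻ decay).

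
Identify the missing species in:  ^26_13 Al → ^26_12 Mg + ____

Conserve mass number: 26 = 26 + A, so A = 0.
Conserve atomic number: 13 = 12 + Z, so Z = 1.
A = 0 and Z = 1 is ^0_1 e — a positron.

positron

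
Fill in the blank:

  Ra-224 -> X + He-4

Rn-220

Conserve mass number: 224 = A + 4, so A = 220.
Conserve atomic number: 88 = Z + 2, so Z = 86.
Z = 86 is radon, so the species is Rn-220.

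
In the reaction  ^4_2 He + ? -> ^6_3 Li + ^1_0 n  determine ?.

triton

Conserve mass number: 4 + A = 6 + 1, so A = 3.
Conserve atomic number: 2 + Z = 3 + 0, so Z = 1.
A = 3 and Z = 1 is ^3_1 H — a triton.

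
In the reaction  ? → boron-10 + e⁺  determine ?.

Conserve mass number: A = 10 + 0, so A = 10.
Conserve atomic number: Z = 5 + 1, so Z = 6.
Z = 6 is carbon, so the species is carbon-10.

C-10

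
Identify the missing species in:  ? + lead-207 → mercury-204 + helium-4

Conserve mass number: A + 207 = 204 + 4, so A = 1.
Conserve atomic number: Z + 82 = 80 + 2, so Z = 0.
A = 1 and Z = 0 is neutron — a neutron.

neutron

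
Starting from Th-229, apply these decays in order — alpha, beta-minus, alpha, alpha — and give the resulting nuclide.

Start: (A, Z) = (229, 90).
After α: (225, 88).
After β⁻: (225, 89).
After α: (221, 87).
After α: (217, 85).
Z = 85 is astatine.

At-217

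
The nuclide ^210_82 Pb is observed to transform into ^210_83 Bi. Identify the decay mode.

ΔA = 210 − 210 = 0; ΔZ = 83 − 82 = +1.
A is unchanged and Z rises by 1 — a neutron has become a proton (β⁻ decay).

beta-minus decay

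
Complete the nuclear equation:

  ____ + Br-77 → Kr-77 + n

Conserve mass number: A + 77 = 77 + 1, so A = 1.
Conserve atomic number: Z + 35 = 36 + 0, so Z = 1.
A = 1 and Z = 1 is H-1 — a proton.

proton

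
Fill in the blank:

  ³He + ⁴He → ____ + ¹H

Li-6

Conserve mass number: 3 + 4 = A + 1, so A = 6.
Conserve atomic number: 2 + 2 = Z + 1, so Z = 3.
Z = 3 is lithium, so the species is ⁶Li.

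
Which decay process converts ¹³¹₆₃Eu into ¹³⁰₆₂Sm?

proton emission

ΔA = 130 − 131 = -1; ΔZ = 62 − 63 = -1.
A drops by 1 and Z drops by 1 — a proton was emitted.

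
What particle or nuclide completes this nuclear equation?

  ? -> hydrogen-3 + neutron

H-4

Conserve mass number: A = 3 + 1, so A = 4.
Conserve atomic number: Z = 1 + 0, so Z = 1.
Z = 1 is hydrogen, so the species is hydrogen-4.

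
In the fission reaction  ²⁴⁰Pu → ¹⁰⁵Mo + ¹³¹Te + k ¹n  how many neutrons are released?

Conserve mass number: 240 = 105 + 131 + k, so k = 240 − 236 = 4.
Check atomic number: 94 = 42 + 52 + 0 = 94. ✓

4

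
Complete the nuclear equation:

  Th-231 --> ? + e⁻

Pa-231

Conserve mass number: 231 = A + 0, so A = 231.
Conserve atomic number: 90 = Z − 1, so Z = 91.
Z = 91 is protactinium, so the species is Pa-231.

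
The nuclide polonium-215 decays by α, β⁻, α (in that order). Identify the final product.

Start: (A, Z) = (215, 84).
After α: (211, 82).
After β⁻: (211, 83).
After α: (207, 81).
Z = 81 is thallium.

Tl-207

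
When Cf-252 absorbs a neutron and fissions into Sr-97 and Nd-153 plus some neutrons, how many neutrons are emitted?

Conserve mass number: 253 = 97 + 153 + k, so k = 253 − 250 = 3.
Check atomic number: 98 = 38 + 60 + 0 = 98. ✓

3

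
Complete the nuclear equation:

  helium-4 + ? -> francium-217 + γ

At-213

Conserve mass number: 4 + A = 217 + 0, so A = 213.
Conserve atomic number: 2 + Z = 87 + 0, so Z = 85.
Z = 85 is astatine, so the species is astatine-213.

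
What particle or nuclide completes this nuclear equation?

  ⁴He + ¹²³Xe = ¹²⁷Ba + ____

gamma ray

Conserve mass number: 4 + 123 = 127 + A, so A = 0.
Conserve atomic number: 2 + 54 = 56 + Z, so Z = 0.
A = 0 and Z = 0 is γ — a gamma ray.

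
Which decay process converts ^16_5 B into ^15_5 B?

ΔA = 15 − 16 = -1; ΔZ = 5 − 5 = +0.
A drops by 1 with Z unchanged — a neutron was emitted.

neutron emission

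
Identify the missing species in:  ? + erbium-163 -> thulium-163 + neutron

proton

Conserve mass number: A + 163 = 163 + 1, so A = 1.
Conserve atomic number: Z + 68 = 69 + 0, so Z = 1.
A = 1 and Z = 1 is hydrogen-1 — a proton.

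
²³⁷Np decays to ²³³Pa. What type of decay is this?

alpha decay

ΔA = 233 − 237 = -4; ΔZ = 91 − 93 = -2.
A drops by 4 and Z drops by 2 — the signature of alpha emission.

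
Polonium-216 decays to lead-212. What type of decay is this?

alpha decay

ΔA = 212 − 216 = -4; ΔZ = 82 − 84 = -2.
A drops by 4 and Z drops by 2 — the signature of alpha emission.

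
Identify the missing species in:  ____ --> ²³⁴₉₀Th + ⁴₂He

U-238

Conserve mass number: A = 234 + 4, so A = 238.
Conserve atomic number: Z = 90 + 2, so Z = 92.
Z = 92 is uranium, so the species is ²³⁸₉₂U.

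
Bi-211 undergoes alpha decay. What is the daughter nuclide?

Alpha decay: mass number changes by -4, atomic number by -2.
A: 211 − 4 = 207; Z: 83 − 2 = 81.
Z = 81 is thallium, so the daughter is Tl-207.

Tl-207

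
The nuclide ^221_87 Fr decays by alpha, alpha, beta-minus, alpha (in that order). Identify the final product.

Pb-209

Start: (A, Z) = (221, 87).
After α: (217, 85).
After α: (213, 83).
After β⁻: (213, 84).
After α: (209, 82).
Z = 82 is lead.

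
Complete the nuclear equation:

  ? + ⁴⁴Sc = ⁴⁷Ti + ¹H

Conserve mass number: A + 44 = 47 + 1, so A = 4.
Conserve atomic number: Z + 21 = 22 + 1, so Z = 2.
A = 4 and Z = 2 is ⁴He — an alpha particle.

alpha particle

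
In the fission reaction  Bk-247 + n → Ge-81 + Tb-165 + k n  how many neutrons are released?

Conserve mass number: 248 = 81 + 165 + k, so k = 248 − 246 = 2.
Check atomic number: 97 = 32 + 65 + 0 = 97. ✓

2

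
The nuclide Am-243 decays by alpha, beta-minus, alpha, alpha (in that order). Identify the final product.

Start: (A, Z) = (243, 95).
After α: (239, 93).
After β⁻: (239, 94).
After α: (235, 92).
After α: (231, 90).
Z = 90 is thorium.

Th-231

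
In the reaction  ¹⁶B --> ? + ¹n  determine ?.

Conserve mass number: 16 = A + 1, so A = 15.
Conserve atomic number: 5 = Z + 0, so Z = 5.
Z = 5 is boron, so the species is ¹⁵B.

B-15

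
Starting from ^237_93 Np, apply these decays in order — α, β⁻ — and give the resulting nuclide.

U-233

Start: (A, Z) = (237, 93).
After α: (233, 91).
After β⁻: (233, 92).
Z = 92 is uranium.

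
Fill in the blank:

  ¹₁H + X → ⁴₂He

Conserve mass number: 1 + A = 4, so A = 3.
Conserve atomic number: 1 + Z = 2, so Z = 1.
A = 3 and Z = 1 is ³₁H — a triton.

triton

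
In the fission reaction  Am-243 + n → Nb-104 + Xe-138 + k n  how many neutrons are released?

Conserve mass number: 244 = 104 + 138 + k, so k = 244 − 242 = 2.
Check atomic number: 95 = 41 + 54 + 0 = 95. ✓

2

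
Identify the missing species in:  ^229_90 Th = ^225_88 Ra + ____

alpha particle

Conserve mass number: 229 = 225 + A, so A = 4.
Conserve atomic number: 90 = 88 + Z, so Z = 2.
A = 4 and Z = 2 is ^4_2 He — an alpha particle.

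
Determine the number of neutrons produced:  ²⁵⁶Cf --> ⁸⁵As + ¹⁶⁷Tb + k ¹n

Conserve mass number: 256 = 85 + 167 + k, so k = 256 − 252 = 4.
Check atomic number: 98 = 33 + 65 + 0 = 98. ✓

4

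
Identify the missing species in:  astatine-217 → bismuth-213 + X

Conserve mass number: 217 = 213 + A, so A = 4.
Conserve atomic number: 85 = 83 + Z, so Z = 2.
A = 4 and Z = 2 is helium-4 — an alpha particle.

alpha particle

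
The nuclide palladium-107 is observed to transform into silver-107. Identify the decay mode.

ΔA = 107 − 107 = 0; ΔZ = 47 − 46 = +1.
A is unchanged and Z rises by 1 — a neutron has become a proton (β⁻ decay).

beta-minus decay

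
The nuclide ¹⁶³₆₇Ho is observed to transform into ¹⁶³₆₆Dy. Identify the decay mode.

beta-plus decay or electron capture

ΔA = 163 − 163 = 0; ΔZ = 66 − 67 = -1.
A is unchanged and Z drops by 1 — a proton has become a neutron (β⁺ emission or electron capture).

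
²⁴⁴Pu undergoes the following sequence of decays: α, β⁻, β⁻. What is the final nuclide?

Start: (A, Z) = (244, 94).
After α: (240, 92).
After β⁻: (240, 93).
After β⁻: (240, 94).
Z = 94 is plutonium.

Pu-240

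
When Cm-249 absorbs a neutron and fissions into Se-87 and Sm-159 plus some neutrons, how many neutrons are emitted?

4

Conserve mass number: 250 = 87 + 159 + k, so k = 250 − 246 = 4.
Check atomic number: 96 = 34 + 62 + 0 = 96. ✓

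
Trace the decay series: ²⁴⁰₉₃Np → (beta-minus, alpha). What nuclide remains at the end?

U-236

Start: (A, Z) = (240, 93).
After β⁻: (240, 94).
After α: (236, 92).
Z = 92 is uranium.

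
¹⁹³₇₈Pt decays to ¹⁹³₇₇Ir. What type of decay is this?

beta-plus decay or electron capture

ΔA = 193 − 193 = 0; ΔZ = 77 − 78 = -1.
A is unchanged and Z drops by 1 — a proton has become a neutron (β⁺ emission or electron capture).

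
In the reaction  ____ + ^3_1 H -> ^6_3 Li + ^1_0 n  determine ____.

alpha particle

Conserve mass number: A + 3 = 6 + 1, so A = 4.
Conserve atomic number: Z + 1 = 3 + 0, so Z = 2.
A = 4 and Z = 2 is ^4_2 He — an alpha particle.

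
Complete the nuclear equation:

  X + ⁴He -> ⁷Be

He-3

Conserve mass number: A + 4 = 7, so A = 3.
Conserve atomic number: Z + 2 = 4, so Z = 2.
Z = 2 is helium, so the species is ³He.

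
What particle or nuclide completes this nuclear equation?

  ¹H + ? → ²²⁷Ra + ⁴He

Ac-230

Conserve mass number: 1 + A = 227 + 4, so A = 230.
Conserve atomic number: 1 + Z = 88 + 2, so Z = 89.
Z = 89 is actinium, so the species is ²³⁰Ac.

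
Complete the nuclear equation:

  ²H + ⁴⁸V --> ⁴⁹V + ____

proton

Conserve mass number: 2 + 48 = 49 + A, so A = 1.
Conserve atomic number: 1 + 23 = 23 + Z, so Z = 1.
A = 1 and Z = 1 is ¹H — a proton.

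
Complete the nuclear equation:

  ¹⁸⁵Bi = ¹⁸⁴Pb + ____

proton

Conserve mass number: 185 = 184 + A, so A = 1.
Conserve atomic number: 83 = 82 + Z, so Z = 1.
A = 1 and Z = 1 is ¹H — a proton.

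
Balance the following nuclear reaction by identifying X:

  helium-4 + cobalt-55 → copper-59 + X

Conserve mass number: 4 + 55 = 59 + A, so A = 0.
Conserve atomic number: 2 + 27 = 29 + Z, so Z = 0.
A = 0 and Z = 0 is γ — a gamma ray.

gamma ray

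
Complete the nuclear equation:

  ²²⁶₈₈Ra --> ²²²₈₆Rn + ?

alpha particle

Conserve mass number: 226 = 222 + A, so A = 4.
Conserve atomic number: 88 = 86 + Z, so Z = 2.
A = 4 and Z = 2 is ⁴₂He — an alpha particle.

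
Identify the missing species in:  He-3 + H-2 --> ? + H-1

Conserve mass number: 3 + 2 = A + 1, so A = 4.
Conserve atomic number: 2 + 1 = Z + 1, so Z = 2.
A = 4 and Z = 2 is He-4 — an alpha particle.

He-4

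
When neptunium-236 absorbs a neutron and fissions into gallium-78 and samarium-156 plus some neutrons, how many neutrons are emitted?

3

Conserve mass number: 237 = 78 + 156 + k, so k = 237 − 234 = 3.
Check atomic number: 93 = 31 + 62 + 0 = 93. ✓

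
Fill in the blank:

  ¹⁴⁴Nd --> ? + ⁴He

Conserve mass number: 144 = A + 4, so A = 140.
Conserve atomic number: 60 = Z + 2, so Z = 58.
Z = 58 is cerium, so the species is ¹⁴⁰Ce.

Ce-140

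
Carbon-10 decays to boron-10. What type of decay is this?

ΔA = 10 − 10 = 0; ΔZ = 5 − 6 = -1.
A is unchanged and Z drops by 1 — a proton has become a neutron (β⁺ emission or electron capture).

beta-plus decay or electron capture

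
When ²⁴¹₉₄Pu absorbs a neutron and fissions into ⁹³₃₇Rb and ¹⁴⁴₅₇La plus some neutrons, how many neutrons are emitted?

5

Conserve mass number: 242 = 93 + 144 + k, so k = 242 − 237 = 5.
Check atomic number: 94 = 37 + 57 + 0 = 94. ✓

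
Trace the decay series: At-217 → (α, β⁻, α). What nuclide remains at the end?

Start: (A, Z) = (217, 85).
After α: (213, 83).
After β⁻: (213, 84).
After α: (209, 82).
Z = 82 is lead.

Pb-209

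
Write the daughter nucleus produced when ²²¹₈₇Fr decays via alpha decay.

Alpha decay: mass number changes by -4, atomic number by -2.
A: 221 − 4 = 217; Z: 87 − 2 = 85.
Z = 85 is astatine, so the daughter is ²¹⁷₈₅At.

At-217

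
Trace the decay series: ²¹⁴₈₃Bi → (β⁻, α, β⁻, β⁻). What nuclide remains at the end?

Start: (A, Z) = (214, 83).
After β⁻: (214, 84).
After α: (210, 82).
After β⁻: (210, 83).
After β⁻: (210, 84).
Z = 84 is polonium.

Po-210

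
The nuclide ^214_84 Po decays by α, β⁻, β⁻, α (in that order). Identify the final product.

Start: (A, Z) = (214, 84).
After α: (210, 82).
After β⁻: (210, 83).
After β⁻: (210, 84).
After α: (206, 82).
Z = 82 is lead.

Pb-206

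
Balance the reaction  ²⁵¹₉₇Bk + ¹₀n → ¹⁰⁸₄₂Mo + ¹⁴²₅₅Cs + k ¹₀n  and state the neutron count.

2

Conserve mass number: 252 = 108 + 142 + k, so k = 252 − 250 = 2.
Check atomic number: 97 = 42 + 55 + 0 = 97. ✓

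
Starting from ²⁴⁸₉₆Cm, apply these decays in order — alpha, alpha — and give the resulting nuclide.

U-240

Start: (A, Z) = (248, 96).
After α: (244, 94).
After α: (240, 92).
Z = 92 is uranium.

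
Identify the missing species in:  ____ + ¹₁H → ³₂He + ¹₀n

Conserve mass number: A + 1 = 3 + 1, so A = 3.
Conserve atomic number: Z + 1 = 2 + 0, so Z = 1.
A = 3 and Z = 1 is ³₁H — a triton.

triton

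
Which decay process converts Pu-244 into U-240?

ΔA = 240 − 244 = -4; ΔZ = 92 − 94 = -2.
A drops by 4 and Z drops by 2 — the signature of alpha emission.

alpha decay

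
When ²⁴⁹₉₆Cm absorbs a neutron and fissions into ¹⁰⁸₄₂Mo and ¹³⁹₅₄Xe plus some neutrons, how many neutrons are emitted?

3

Conserve mass number: 250 = 108 + 139 + k, so k = 250 − 247 = 3.
Check atomic number: 96 = 42 + 54 + 0 = 96. ✓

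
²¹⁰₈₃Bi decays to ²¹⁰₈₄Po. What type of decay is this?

beta-minus decay

ΔA = 210 − 210 = 0; ΔZ = 84 − 83 = +1.
A is unchanged and Z rises by 1 — a neutron has become a proton (β⁻ decay).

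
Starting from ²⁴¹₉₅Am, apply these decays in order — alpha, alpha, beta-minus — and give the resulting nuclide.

U-233

Start: (A, Z) = (241, 95).
After α: (237, 93).
After α: (233, 91).
After β⁻: (233, 92).
Z = 92 is uranium.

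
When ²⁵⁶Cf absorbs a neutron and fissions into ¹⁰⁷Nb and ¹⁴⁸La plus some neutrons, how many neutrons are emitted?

Conserve mass number: 257 = 107 + 148 + k, so k = 257 − 255 = 2.
Check atomic number: 98 = 41 + 57 + 0 = 98. ✓

2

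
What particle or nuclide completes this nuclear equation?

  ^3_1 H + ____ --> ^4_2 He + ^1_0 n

deuteron

Conserve mass number: 3 + A = 4 + 1, so A = 2.
Conserve atomic number: 1 + Z = 2 + 0, so Z = 1.
A = 2 and Z = 1 is ^2_1 H — a deuteron.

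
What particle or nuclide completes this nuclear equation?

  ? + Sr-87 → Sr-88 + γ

Conserve mass number: A + 87 = 88 + 0, so A = 1.
Conserve atomic number: Z + 38 = 38 + 0, so Z = 0.
A = 1 and Z = 0 is n — a neutron.

neutron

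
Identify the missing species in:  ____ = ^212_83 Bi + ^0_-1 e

Conserve mass number: A = 212 + 0, so A = 212.
Conserve atomic number: Z = 83 − 1, so Z = 82.
Z = 82 is lead, so the species is ^212_82 Pb.

Pb-212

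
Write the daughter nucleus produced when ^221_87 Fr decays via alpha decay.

Alpha decay: mass number changes by -4, atomic number by -2.
A: 221 − 4 = 217; Z: 87 − 2 = 85.
Z = 85 is astatine, so the daughter is ^217_85 At.

At-217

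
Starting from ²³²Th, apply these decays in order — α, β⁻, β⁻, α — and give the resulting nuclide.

Ra-224

Start: (A, Z) = (232, 90).
After α: (228, 88).
After β⁻: (228, 89).
After β⁻: (228, 90).
After α: (224, 88).
Z = 88 is radium.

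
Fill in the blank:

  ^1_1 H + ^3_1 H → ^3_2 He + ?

Conserve mass number: 1 + 3 = 3 + A, so A = 1.
Conserve atomic number: 1 + 1 = 2 + Z, so Z = 0.
A = 1 and Z = 0 is ^1_0 n — a neutron.

neutron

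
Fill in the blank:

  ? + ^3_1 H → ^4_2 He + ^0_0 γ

Conserve mass number: A + 3 = 4 + 0, so A = 1.
Conserve atomic number: Z + 1 = 2 + 0, so Z = 1.
A = 1 and Z = 1 is ^1_1 H — a proton.

proton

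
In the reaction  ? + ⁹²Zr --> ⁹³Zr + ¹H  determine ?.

deuteron

Conserve mass number: A + 92 = 93 + 1, so A = 2.
Conserve atomic number: Z + 40 = 40 + 1, so Z = 1.
A = 2 and Z = 1 is ²H — a deuteron.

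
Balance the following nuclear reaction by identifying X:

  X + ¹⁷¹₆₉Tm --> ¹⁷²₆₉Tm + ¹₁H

Conserve mass number: A + 171 = 172 + 1, so A = 2.
Conserve atomic number: Z + 69 = 69 + 1, so Z = 1.
A = 2 and Z = 1 is ²₁H — a deuteron.

deuteron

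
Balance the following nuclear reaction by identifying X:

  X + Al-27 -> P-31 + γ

alpha particle

Conserve mass number: A + 27 = 31 + 0, so A = 4.
Conserve atomic number: Z + 13 = 15 + 0, so Z = 2.
A = 4 and Z = 2 is He-4 — an alpha particle.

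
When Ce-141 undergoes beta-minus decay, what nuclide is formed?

Pr-141

Beta-minus decay: mass number changes by +0, atomic number by +1.
A: 141 = 141; Z: 58 + 1 = 59.
Z = 59 is praseodymium, so the daughter is Pr-141.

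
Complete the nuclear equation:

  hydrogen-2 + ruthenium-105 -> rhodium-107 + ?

gamma ray

Conserve mass number: 2 + 105 = 107 + A, so A = 0.
Conserve atomic number: 1 + 44 = 45 + Z, so Z = 0.
A = 0 and Z = 0 is γ — a gamma ray.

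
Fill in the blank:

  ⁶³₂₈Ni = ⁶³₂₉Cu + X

beta-minus particle

Conserve mass number: 63 = 63 + A, so A = 0.
Conserve atomic number: 28 = 29 + Z, so Z = -1.
A = 0 and Z = -1 is ⁰₋₁e — a beta-minus particle.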